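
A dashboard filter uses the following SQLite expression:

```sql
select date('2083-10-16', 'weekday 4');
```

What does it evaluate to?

2083-10-21

`weekday 4` advances to the next Thursday; 2083-10-16 is a Saturday, so it moves forward to 2083-10-21.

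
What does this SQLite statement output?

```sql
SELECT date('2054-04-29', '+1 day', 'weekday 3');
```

Advancing 1 more day within April lands on 2054-04-30.
`weekday 3` advances to the next Wednesday; 2054-04-30 is a Thursday, so it moves forward to 2054-05-06.

2054-05-06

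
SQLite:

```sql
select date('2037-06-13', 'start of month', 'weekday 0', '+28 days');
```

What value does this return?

`start of month` rewinds 2037-06-13 to 2037-06-01.
`weekday 0` advances to the next Sunday; 2037-06-01 is a Monday, so it moves forward to 2037-06-07.
June 2037 has 30 days; 23 remain after the 7th, so 24 days reach 2037-07-01.
Advancing 4 more days within July lands on 2037-07-05.

2037-07-05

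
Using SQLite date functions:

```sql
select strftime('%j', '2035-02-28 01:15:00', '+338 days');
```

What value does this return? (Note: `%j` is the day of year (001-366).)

First apply '+338 days': 2035-02-28 01:15:00 → 2036-02-01 01:15:00.
Day-of-year for 2036-02-01: days since 2036-01-01 inclusive = 32, zero-padded to 032.

032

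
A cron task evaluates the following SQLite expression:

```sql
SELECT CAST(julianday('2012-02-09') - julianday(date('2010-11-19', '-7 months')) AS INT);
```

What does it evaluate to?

Adding -7 months to 2010-11-19 gives 2010-04-19.
11 days remain in April 2010 after the 19th (30 − 19).
Full months from May 2010 through January 2012 contribute their day counts.
Then 9 days into February 2012.
Total: 11 + 31 + 30 + 31 + 31 + 30 + 31 + 30 + 31 + 31 + 28 + 31 + 30 + 31 + 30 + 31 + 31 + 30 + 31 + 30 + 31 + 31 + 9 = 661.

661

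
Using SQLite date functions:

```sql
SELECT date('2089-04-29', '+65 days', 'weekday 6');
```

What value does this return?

Applying '+65 days' to 2089-04-29: counting 65 days forward gives 2089-07-03.
`weekday 6` advances to the next Saturday; 2089-07-03 is a Sunday, so it moves forward to 2089-07-09.

2089-07-09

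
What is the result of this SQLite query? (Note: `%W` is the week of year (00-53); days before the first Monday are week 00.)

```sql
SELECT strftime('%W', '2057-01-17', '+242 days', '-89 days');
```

25

First apply '+242 days', '-89 days': 2057-01-17 → 2057-06-19.
2057-06-19 is a Tuesday. SQLite's %W counts Mondays since the year started; the result is 25.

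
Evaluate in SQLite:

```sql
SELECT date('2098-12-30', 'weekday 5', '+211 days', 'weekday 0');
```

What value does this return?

2099-08-02

`weekday 5` advances to the next Friday; 2098-12-30 is a Tuesday, so it moves forward to 2099-01-02.
Applying '+211 days' to 2099-01-02: counting 211 days forward gives 2099-08-01.
`weekday 0` advances to the next Sunday; 2099-08-01 is a Saturday, so it moves forward to 2099-08-02.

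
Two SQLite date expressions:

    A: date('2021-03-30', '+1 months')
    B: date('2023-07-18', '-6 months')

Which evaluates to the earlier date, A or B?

A

A = 2021-04-30.
B = 2023-01-18.
A is earlier.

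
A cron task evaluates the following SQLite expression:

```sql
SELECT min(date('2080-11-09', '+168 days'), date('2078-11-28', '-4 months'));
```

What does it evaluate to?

date('2080-11-09', '+168 days') → 2081-04-26.
date('2078-11-28', '-4 months') → 2078-07-28.
Earlier of the two is 2078-07-28.

2078-07-28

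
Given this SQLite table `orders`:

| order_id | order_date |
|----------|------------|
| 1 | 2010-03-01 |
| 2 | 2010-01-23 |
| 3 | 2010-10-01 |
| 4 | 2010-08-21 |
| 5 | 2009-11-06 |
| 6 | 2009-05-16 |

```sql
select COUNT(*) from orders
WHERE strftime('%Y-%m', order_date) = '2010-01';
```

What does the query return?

Rows with year-month 2010-01: 2010-01-23 → 1.

1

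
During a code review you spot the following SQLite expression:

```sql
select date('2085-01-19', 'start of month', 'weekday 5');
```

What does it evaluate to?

2085-01-05

`start of month` rewinds 2085-01-19 to 2085-01-01.
`weekday 5` advances to the next Friday; 2085-01-01 is a Monday, so it moves forward to 2085-01-05.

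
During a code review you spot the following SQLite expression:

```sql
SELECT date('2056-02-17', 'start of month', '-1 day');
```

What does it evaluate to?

`start of month` rewinds 2056-02-17 to 2056-02-01.
Going back 1 day from 2056-02-01 reaches 2056-01-31 (last day of January, 31 days).

2056-01-31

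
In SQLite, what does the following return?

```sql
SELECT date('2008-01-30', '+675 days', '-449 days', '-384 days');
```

2007-08-25

Applying '+675 days' to 2008-01-30: counting 675 days forward gives 2009-12-05.
Applying '-449 days' to 2009-12-05: counting 449 days back gives 2008-09-12.
Applying '-384 days' to 2008-09-12: counting 384 days back gives 2007-08-25.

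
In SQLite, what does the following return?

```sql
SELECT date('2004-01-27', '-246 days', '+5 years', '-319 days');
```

2007-07-12

Applying '-246 days' to 2004-01-27: counting 246 days back gives 2003-05-26.
Adding +5 years to 2003-05-26 gives 2008-05-26.
Applying '-319 days' to 2008-05-26: counting 319 days back gives 2007-07-12.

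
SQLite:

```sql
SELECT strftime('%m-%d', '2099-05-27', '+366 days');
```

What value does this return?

First apply '+366 days': 2099-05-27 → 2100-05-28.
`%m-%d` extracts the month-day: 05-28.

05-28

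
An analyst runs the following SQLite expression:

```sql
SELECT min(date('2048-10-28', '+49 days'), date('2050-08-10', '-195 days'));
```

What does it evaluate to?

2048-12-16

date('2048-10-28', '+49 days') → 2048-12-16.
date('2050-08-10', '-195 days') → 2050-01-27.
Earlier of the two is 2048-12-16.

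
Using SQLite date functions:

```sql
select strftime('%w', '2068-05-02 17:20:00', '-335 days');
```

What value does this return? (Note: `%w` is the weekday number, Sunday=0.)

First apply '-335 days': 2068-05-02 17:20:00 → 2067-06-02 17:20:00.
2067-06-02 is a Thursday; with Sunday=0 that is 4.

4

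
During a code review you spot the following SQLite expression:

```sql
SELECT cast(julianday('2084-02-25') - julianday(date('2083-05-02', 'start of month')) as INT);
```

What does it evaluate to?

`start of month` rewinds 2083-05-02 to 2083-05-01.
30 days remain in May 2083 after the 1st (31 − 1).
Full months from June 2083 through January 2084 contribute their day counts.
Then 25 days into February 2084.
Total: 30 + 30 + 31 + 31 + 30 + 31 + 30 + 31 + 31 + 25 = 300.

300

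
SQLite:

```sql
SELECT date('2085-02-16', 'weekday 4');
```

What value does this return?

2085-02-22

`weekday 4` advances to the next Thursday; 2085-02-16 is a Friday, so it moves forward to 2085-02-22.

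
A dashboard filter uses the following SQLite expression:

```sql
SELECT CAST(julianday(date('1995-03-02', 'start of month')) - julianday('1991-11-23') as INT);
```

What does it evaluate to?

`start of month` rewinds 1995-03-02 to 1995-03-01.
7 days remain in November 1991 after the 23rd (30 − 23).
Full months from December 1991 through February 1995 contribute their day counts.
Then 1 day into March 1995.
Total: 7 + 31 + 31 + 29 + 31 + 30 + 31 + 30 + 31 + 31 + 30 + 31 + 30 + 31 + 31 + 28 + 31 + 30 + 31 + 30 + 31 + 31 + 30 + 31 + 30 + 31 + 31 + 28 + 31 + 30 + 31 + 30 + 31 + 31 + 30 + 31 + 30 + 31 + 31 + 28 + 1 = 1194.

1194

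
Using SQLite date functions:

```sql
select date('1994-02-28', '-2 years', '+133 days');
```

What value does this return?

Adding -2 years to 1994-02-28 gives 1992-02-28.
Applying '+133 days' to 1992-02-28: counting 133 days forward gives 1992-07-10.

1992-07-10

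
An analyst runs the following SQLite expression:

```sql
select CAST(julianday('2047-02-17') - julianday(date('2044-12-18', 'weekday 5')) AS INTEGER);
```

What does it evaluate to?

`weekday 5` advances to the next Friday; 2044-12-18 is a Sunday, so it moves forward to 2044-12-23.
8 days remain in December 2044 after the 23rd (31 − 23).
Full months from January 2045 through January 2047 contribute their day counts.
Then 17 days into February 2047.
Total: 8 + 31 + 28 + 31 + 30 + 31 + 30 + 31 + 31 + 30 + 31 + 30 + 31 + 31 + 28 + 31 + 30 + 31 + 30 + 31 + 31 + 30 + 31 + 30 + 31 + 31 + 17 = 786.

786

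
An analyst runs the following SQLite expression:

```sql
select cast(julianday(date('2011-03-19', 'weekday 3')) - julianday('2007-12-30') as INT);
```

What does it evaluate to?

1179

`weekday 3` advances to the next Wednesday; 2011-03-19 is a Saturday, so it moves forward to 2011-03-23.
1 day remains in December 2007 after the 30th (31 − 30).
Full months from January 2008 through February 2011 contribute their day counts.
Then 23 days into March 2011.
Total: 1 + 31 + 29 + 31 + 30 + 31 + 30 + 31 + 31 + 30 + 31 + 30 + 31 + 31 + 28 + 31 + 30 + 31 + 30 + 31 + 31 + 30 + 31 + 30 + 31 + 31 + 28 + 31 + 30 + 31 + 30 + 31 + 31 + 30 + 31 + 30 + 31 + 31 + 28 + 23 = 1179.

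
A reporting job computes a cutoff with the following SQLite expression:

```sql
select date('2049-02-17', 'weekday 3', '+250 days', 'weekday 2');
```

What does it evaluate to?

2049-10-26

`weekday 3` advances to the next Wednesday; 2049-02-17 is already a Wednesday, so it stays at 2049-02-17.
Applying '+250 days' to 2049-02-17: counting 250 days forward gives 2049-10-25.
`weekday 2` advances to the next Tuesday; 2049-10-25 is a Monday, so it moves forward to 2049-10-26.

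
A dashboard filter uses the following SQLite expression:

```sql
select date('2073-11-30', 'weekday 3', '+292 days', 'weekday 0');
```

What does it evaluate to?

2074-09-30

`weekday 3` advances to the next Wednesday; 2073-11-30 is a Thursday, so it moves forward to 2073-12-06.
Applying '+292 days' to 2073-12-06: counting 292 days forward gives 2074-09-24.
`weekday 0` advances to the next Sunday; 2074-09-24 is a Monday, so it moves forward to 2074-09-30.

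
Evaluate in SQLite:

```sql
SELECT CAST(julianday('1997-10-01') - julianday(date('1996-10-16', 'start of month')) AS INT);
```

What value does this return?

365

`start of month` rewinds 1996-10-16 to 1996-10-01.
30 days remain in October 1996 after the 1st (31 − 1).
Full months from November 1996 through September 1997 contribute their day counts.
Then 1 day into October 1997.
Total: 30 + 30 + 31 + 31 + 28 + 31 + 30 + 31 + 30 + 31 + 31 + 30 + 1 = 365.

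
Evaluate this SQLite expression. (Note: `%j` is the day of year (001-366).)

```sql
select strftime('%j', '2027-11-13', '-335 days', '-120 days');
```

First apply '-335 days', '-120 days': 2027-11-13 → 2026-08-15.
Day-of-year for 2026-08-15: days since 2026-01-01 inclusive = 227, zero-padded to 227.

227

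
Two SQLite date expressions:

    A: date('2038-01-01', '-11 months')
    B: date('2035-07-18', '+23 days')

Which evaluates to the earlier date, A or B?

B

A = 2037-02-01.
B = 2035-08-10.
B is earlier.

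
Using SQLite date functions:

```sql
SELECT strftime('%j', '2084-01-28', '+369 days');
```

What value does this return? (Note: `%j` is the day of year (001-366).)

031

First apply '+369 days': 2084-01-28 → 2085-01-31.
Day-of-year for 2085-01-31: days since 2085-01-01 inclusive = 31, zero-padded to 031.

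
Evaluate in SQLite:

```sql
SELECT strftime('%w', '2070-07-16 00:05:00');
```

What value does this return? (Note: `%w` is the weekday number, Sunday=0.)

3

2070-07-16 is a Wednesday; with Sunday=0 that is 3.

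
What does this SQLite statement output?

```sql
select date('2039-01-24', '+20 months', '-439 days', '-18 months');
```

Adding +20 months to 2039-01-24 gives 2040-09-24.
Applying '-439 days' to 2040-09-24: counting 439 days back gives 2039-07-13.
Adding -18 months to 2039-07-13 gives 2038-01-13.

2038-01-13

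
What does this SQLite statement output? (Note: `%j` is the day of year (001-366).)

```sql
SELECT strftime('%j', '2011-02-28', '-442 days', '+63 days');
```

045

First apply '-442 days', '+63 days': 2011-02-28 → 2010-02-14.
Day-of-year for 2010-02-14: days since 2010-01-01 inclusive = 45, zero-padded to 045.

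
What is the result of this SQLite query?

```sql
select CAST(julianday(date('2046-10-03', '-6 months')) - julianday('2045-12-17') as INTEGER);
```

Adding -6 months to 2046-10-03 gives 2046-04-03.
14 days remain in December 2045 after the 17th (31 − 17).
January 2046: 31 days.
February 2046: 28 days.
March 2046: 31 days.
Then 3 days into April 2046.
Total: 14 + 31 + 28 + 31 + 3 = 107.

107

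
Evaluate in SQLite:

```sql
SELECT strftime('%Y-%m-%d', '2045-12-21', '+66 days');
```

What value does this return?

First apply '+66 days': 2045-12-21 → 2046-02-25.
`%Y-%m-%d` extracts the ISO date: 2046-02-25.

2046-02-25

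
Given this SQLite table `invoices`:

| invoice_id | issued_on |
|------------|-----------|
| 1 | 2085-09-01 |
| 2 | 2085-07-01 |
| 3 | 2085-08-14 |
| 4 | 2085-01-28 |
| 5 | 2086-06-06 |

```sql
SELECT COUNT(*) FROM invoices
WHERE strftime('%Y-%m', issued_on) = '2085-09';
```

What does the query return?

1

Rows with year-month 2085-09: 2085-09-01 → 1.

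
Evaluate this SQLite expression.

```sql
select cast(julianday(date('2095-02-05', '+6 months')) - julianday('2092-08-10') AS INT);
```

Adding +6 months to 2095-02-05 gives 2095-08-05.
21 days remain in August 2092 after the 10th (31 − 10).
Full months from September 2092 through July 2095 contribute their day counts.
Then 5 days into August 2095.
Total: 21 + 30 + 31 + 30 + 31 + 31 + 28 + 31 + 30 + 31 + 30 + 31 + 31 + 30 + 31 + 30 + 31 + 31 + 28 + 31 + 30 + 31 + 30 + 31 + 31 + 30 + 31 + 30 + 31 + 31 + 28 + 31 + 30 + 31 + 30 + 31 + 5 = 1090.

1090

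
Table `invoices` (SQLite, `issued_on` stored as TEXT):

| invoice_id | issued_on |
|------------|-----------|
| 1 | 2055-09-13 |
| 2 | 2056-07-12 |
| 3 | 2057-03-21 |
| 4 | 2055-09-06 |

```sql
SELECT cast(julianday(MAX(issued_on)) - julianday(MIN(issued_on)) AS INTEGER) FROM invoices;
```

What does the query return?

MIN = 2055-09-06, MAX = 2057-03-21.
24 days remain in September 2055 after the 6th (30 − 6).
Full months from October 2055 through February 2057 contribute their day counts.
Then 21 days into March 2057.
Total: 24 + 31 + 30 + 31 + 31 + 29 + 31 + 30 + 31 + 30 + 31 + 31 + 30 + 31 + 30 + 31 + 31 + 28 + 21 = 562.

562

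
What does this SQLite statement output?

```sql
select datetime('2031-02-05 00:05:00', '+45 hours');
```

+45 hours from 2031-02-05 00:05:00 is 2031-02-06 21:05:00 (crosses midnight).

2031-02-06 21:05:00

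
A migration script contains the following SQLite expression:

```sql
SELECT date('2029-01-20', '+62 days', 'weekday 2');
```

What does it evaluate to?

2029-03-27

Applying '+62 days' to 2029-01-20: counting 62 days forward gives 2029-03-23.
`weekday 2` advances to the next Tuesday; 2029-03-23 is a Friday, so it moves forward to 2029-03-27.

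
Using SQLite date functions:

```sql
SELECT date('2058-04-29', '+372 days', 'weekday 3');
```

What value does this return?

Applying '+372 days' to 2058-04-29: counting 372 days forward gives 2059-05-06.
`weekday 3` advances to the next Wednesday; 2059-05-06 is a Tuesday, so it moves forward to 2059-05-07.

2059-05-07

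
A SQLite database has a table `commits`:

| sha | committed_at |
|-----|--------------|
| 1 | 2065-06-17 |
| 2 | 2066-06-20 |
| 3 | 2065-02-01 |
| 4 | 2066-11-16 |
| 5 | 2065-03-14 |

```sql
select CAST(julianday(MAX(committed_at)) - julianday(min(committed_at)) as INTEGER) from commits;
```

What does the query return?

653

MIN = 2065-02-01, MAX = 2066-11-16.
27 days remain in February 2065 after the 1st (28 − 1).
Full months from March 2065 through October 2066 contribute their day counts.
Then 16 days into November 2066.
Total: 27 + 31 + 30 + 31 + 30 + 31 + 31 + 30 + 31 + 30 + 31 + 31 + 28 + 31 + 30 + 31 + 30 + 31 + 31 + 30 + 31 + 16 = 653.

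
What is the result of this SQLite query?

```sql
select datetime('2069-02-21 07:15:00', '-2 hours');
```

2069-02-21 05:15:00

-2 hours from 2069-02-21 07:15:00 is 2069-02-21 05:15:00.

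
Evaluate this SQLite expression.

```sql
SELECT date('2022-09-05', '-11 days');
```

Going back 5 days from 2022-09-05 reaches 2022-08-31 (last day of August, 31 days).
Going back 6 days within August lands on 2022-08-25.

2022-08-25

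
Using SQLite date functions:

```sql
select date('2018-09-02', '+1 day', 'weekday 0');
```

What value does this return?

2018-09-09

Advancing 1 more day within September lands on 2018-09-03.
`weekday 0` advances to the next Sunday; 2018-09-03 is a Monday, so it moves forward to 2018-09-09.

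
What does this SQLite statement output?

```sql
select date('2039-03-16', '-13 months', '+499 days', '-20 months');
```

2037-10-30

Adding -13 months to 2039-03-16 gives 2038-02-16.
Applying '+499 days' to 2038-02-16: counting 499 days forward gives 2039-06-30.
Adding -20 months to 2039-06-30 gives 2037-10-30.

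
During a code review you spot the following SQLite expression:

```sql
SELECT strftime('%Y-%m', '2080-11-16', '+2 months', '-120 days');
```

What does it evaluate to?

2080-09

First apply '+2 months', '-120 days': 2080-11-16 → 2080-09-18.
`%Y-%m` extracts the year-month: 2080-09.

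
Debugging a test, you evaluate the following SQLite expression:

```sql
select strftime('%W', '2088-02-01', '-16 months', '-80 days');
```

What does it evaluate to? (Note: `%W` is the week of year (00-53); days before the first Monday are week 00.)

27

First apply '-16 months', '-80 days': 2088-02-01 → 2086-07-13.
2086-07-13 is a Saturday. SQLite's %W counts Mondays since the year started; the result is 27.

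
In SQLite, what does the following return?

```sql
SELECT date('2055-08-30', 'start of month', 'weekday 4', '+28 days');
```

`start of month` rewinds 2055-08-30 to 2055-08-01.
`weekday 4` advances to the next Thursday; 2055-08-01 is a Sunday, so it moves forward to 2055-08-05.
August 2055 has 31 days; 26 remain after the 5th, so 27 days reach 2055-09-01.
Advancing 1 more day within September lands on 2055-09-02.

2055-09-02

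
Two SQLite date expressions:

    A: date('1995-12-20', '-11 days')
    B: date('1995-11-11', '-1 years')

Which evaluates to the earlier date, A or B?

A = 1995-12-09.
B = 1994-11-11.
B is earlier.

B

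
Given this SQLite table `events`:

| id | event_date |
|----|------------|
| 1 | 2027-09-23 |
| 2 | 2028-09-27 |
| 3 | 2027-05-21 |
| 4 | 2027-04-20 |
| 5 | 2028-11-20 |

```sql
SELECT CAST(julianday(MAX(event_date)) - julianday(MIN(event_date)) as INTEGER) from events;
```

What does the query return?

580

MIN = 2027-04-20, MAX = 2028-11-20.
10 days remain in April 2027 after the 20th (30 − 20).
Full months from May 2027 through October 2028 contribute their day counts.
Then 20 days into November 2028.
Total: 10 + 31 + 30 + 31 + 31 + 30 + 31 + 30 + 31 + 31 + 29 + 31 + 30 + 31 + 30 + 31 + 31 + 30 + 31 + 20 = 580.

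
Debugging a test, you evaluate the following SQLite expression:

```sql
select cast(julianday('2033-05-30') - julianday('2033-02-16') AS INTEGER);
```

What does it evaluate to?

103

12 days remain in February 2033 after the 16th (28 − 16).
March 2033: 31 days.
April 2033: 30 days.
Then 30 days into May 2033.
Total: 12 + 31 + 30 + 30 = 103.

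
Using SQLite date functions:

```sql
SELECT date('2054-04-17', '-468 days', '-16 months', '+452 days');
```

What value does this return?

Applying '-468 days' to 2054-04-17: counting 468 days back gives 2053-01-04.
Adding -16 months to 2053-01-04 gives 2051-09-04.
Applying '+452 days' to 2051-09-04: counting 452 days forward gives 2052-11-29.

2052-11-29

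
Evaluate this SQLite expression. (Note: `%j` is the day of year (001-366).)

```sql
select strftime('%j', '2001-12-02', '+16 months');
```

092

First apply '+16 months': 2001-12-02 → 2003-04-02.
Day-of-year for 2003-04-02: days since 2003-01-01 inclusive = 92, zero-padded to 092.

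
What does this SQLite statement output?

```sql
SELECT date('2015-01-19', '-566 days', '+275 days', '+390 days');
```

Applying '-566 days' to 2015-01-19: counting 566 days back gives 2013-07-02.
Applying '+275 days' to 2013-07-02: counting 275 days forward gives 2014-04-03.
Applying '+390 days' to 2014-04-03: counting 390 days forward gives 2015-04-28.

2015-04-28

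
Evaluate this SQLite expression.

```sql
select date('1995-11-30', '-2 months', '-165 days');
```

1995-04-18

Adding -2 months to 1995-11-30 gives 1995-09-30.
Applying '-165 days' to 1995-09-30: counting 165 days back gives 1995-04-18.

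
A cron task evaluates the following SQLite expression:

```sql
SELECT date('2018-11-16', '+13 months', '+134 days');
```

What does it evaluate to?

2020-04-28

Adding +13 months to 2018-11-16 gives 2019-12-16.
Applying '+134 days' to 2019-12-16: counting 134 days forward gives 2020-04-28.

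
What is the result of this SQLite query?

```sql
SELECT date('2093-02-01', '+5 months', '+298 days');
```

2094-04-25

Adding +5 months to 2093-02-01 gives 2093-07-01.
Applying '+298 days' to 2093-07-01: counting 298 days forward gives 2094-04-25.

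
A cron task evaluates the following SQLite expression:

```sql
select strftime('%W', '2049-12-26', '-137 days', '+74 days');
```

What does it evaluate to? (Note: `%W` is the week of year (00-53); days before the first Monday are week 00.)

First apply '-137 days', '+74 days': 2049-12-26 → 2049-10-24.
2049-10-24 is a Sunday. SQLite's %W counts Mondays since the year started; the result is 42.

42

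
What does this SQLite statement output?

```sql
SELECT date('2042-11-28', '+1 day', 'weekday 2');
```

2042-12-02

Advancing 1 more day within November lands on 2042-11-29.
`weekday 2` advances to the next Tuesday; 2042-11-29 is a Saturday, so it moves forward to 2042-12-02.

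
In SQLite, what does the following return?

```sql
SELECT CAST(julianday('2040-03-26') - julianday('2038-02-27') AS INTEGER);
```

1 day remains in February 2038 after the 27th (28 − 27).
Full months from March 2038 through February 2040 contribute their day counts.
Then 26 days into March 2040.
Total: 1 + 31 + 30 + 31 + 30 + 31 + 31 + 30 + 31 + 30 + 31 + 31 + 28 + 31 + 30 + 31 + 30 + 31 + 31 + 30 + 31 + 30 + 31 + 31 + 29 + 26 = 758.

758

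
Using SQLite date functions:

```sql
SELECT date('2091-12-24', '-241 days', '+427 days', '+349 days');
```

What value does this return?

Applying '-241 days' to 2091-12-24: counting 241 days back gives 2091-04-27.
Applying '+427 days' to 2091-04-27: counting 427 days forward gives 2092-06-27.
Applying '+349 days' to 2092-06-27: counting 349 days forward gives 2093-06-11.

2093-06-11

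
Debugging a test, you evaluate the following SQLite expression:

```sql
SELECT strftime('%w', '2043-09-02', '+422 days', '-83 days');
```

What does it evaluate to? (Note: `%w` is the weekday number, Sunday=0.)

First apply '+422 days', '-83 days': 2043-09-02 → 2044-08-06.
2044-08-06 is a Saturday; with Sunday=0 that is 6.

6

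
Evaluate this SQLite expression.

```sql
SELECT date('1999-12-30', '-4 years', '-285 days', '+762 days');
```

Adding -4 years to 1999-12-30 gives 1995-12-30.
Applying '-285 days' to 1995-12-30: counting 285 days back gives 1995-03-20.
Applying '+762 days' to 1995-03-20: counting 762 days forward gives 1997-04-20.

1997-04-20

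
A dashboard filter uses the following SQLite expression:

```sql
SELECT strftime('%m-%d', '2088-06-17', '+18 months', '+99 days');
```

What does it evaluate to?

First apply '+18 months', '+99 days': 2088-06-17 → 2090-03-26.
`%m-%d` extracts the month-day: 03-26.

03-26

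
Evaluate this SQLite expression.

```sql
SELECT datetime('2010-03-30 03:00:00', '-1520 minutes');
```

2010-03-29 01:40:00

1520 minutes = 25h 20m; -1520 minutes from 2010-03-30 03:00:00 is 2010-03-29 01:40:00 (crosses midnight).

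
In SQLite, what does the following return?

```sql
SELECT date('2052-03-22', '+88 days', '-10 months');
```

Applying '+88 days' to 2052-03-22: counting 88 days forward gives 2052-06-18.
Adding -10 months to 2052-06-18 gives 2051-08-18.

2051-08-18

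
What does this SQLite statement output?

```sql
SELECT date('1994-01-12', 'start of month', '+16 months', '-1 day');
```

1995-04-30

`start of month` rewinds 1994-01-12 to 1994-01-01.
Adding +16 months to 1994-01-01 gives 1995-05-01.
Going back 1 day from 1995-05-01 reaches 1995-04-30 (last day of April, 30 days).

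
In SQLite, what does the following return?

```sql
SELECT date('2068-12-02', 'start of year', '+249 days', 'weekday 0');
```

`start of year` rewinds 2068-12-02 to 2068-01-01.
Applying '+249 days' to 2068-01-01: counting 249 days forward gives 2068-09-06.
`weekday 0` advances to the next Sunday; 2068-09-06 is a Thursday, so it moves forward to 2068-09-09.

2068-09-09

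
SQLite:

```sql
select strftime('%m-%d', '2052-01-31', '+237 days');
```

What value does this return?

09-24

First apply '+237 days': 2052-01-31 → 2052-09-24.
`%m-%d` extracts the month-day: 09-24.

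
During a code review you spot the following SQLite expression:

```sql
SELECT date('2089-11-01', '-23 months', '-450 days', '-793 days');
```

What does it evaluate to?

Adding -23 months to 2089-11-01 gives 2087-12-01.
Applying '-450 days' to 2087-12-01: counting 450 days back gives 2086-09-07.
Applying '-793 days' to 2086-09-07: counting 793 days back gives 2084-07-06.

2084-07-06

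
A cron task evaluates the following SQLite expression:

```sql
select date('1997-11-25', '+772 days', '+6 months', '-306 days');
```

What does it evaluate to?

1999-09-04

Applying '+772 days' to 1997-11-25: counting 772 days forward gives 2000-01-06.
Adding +6 months to 2000-01-06 gives 2000-07-06.
Applying '-306 days' to 2000-07-06: counting 306 days back gives 1999-09-04.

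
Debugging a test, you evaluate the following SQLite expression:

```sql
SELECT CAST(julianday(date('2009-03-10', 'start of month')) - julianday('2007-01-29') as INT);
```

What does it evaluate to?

762

`start of month` rewinds 2009-03-10 to 2009-03-01.
2 days remain in January 2007 after the 29th (31 − 29).
Full months from February 2007 through February 2009 contribute their day counts.
Then 1 day into March 2009.
Total: 2 + 28 + 31 + 30 + 31 + 30 + 31 + 31 + 30 + 31 + 30 + 31 + 31 + 29 + 31 + 30 + 31 + 30 + 31 + 31 + 30 + 31 + 30 + 31 + 31 + 28 + 1 = 762.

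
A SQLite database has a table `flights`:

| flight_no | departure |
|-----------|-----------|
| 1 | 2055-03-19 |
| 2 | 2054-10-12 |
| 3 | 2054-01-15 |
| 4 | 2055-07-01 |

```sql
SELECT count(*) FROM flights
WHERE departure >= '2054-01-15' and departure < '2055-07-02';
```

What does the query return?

4

Rows in [2054-01-15, 2055-07-02): 2055-03-19, 2054-10-12, 2054-01-15, 2055-07-01 → 4 rows.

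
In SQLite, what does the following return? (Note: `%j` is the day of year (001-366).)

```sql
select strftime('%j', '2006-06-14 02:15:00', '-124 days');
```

First apply '-124 days': 2006-06-14 02:15:00 → 2006-02-10 02:15:00.
Day-of-year for 2006-02-10: days since 2006-01-01 inclusive = 41, zero-padded to 041.

041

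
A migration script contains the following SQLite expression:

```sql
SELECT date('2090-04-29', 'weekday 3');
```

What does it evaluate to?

`weekday 3` advances to the next Wednesday; 2090-04-29 is a Saturday, so it moves forward to 2090-05-03.

2090-05-03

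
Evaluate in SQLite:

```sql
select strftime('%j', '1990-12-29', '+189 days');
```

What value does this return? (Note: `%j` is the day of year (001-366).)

187

First apply '+189 days': 1990-12-29 → 1991-07-06.
Day-of-year for 1991-07-06: days since 1991-01-01 inclusive = 187, zero-padded to 187.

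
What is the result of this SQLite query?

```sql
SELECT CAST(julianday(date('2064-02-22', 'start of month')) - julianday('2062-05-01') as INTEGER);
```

641

`start of month` rewinds 2064-02-22 to 2064-02-01.
30 days remain in May 2062 after the 1st (31 − 1).
Full months from June 2062 through January 2064 contribute their day counts.
Then 1 day into February 2064.
Total: 30 + 30 + 31 + 31 + 30 + 31 + 30 + 31 + 31 + 28 + 31 + 30 + 31 + 30 + 31 + 31 + 30 + 31 + 30 + 31 + 31 + 1 = 641.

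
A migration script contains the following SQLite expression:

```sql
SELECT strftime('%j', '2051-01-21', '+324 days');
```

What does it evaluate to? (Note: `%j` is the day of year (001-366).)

First apply '+324 days': 2051-01-21 → 2051-12-11.
Day-of-year for 2051-12-11: days since 2051-01-01 inclusive = 345, zero-padded to 345.

345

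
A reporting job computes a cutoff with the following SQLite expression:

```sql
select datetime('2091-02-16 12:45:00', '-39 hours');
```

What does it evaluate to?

2091-02-14 21:45:00

-39 hours from 2091-02-16 12:45:00 is 2091-02-14 21:45:00 (crosses midnight).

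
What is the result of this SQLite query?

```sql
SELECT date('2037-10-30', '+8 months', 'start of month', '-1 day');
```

2038-05-31

Adding +8 months to 2037-10-30 gives 2038-06-30.
`start of month` rewinds 2038-06-30 to 2038-06-01.
Going back 1 day from 2038-06-01 reaches 2038-05-31 (last day of May, 31 days).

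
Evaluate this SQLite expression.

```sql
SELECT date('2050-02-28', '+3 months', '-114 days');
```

2050-02-03

Adding +3 months to 2050-02-28 gives 2050-05-28.
Applying '-114 days' to 2050-05-28: counting 114 days back gives 2050-02-03.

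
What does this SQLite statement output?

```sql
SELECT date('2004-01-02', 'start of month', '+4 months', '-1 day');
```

`start of month` rewinds 2004-01-02 to 2004-01-01.
Adding +4 months to 2004-01-01 gives 2004-05-01.
Going back 1 day from 2004-05-01 reaches 2004-04-30 (last day of April, 30 days).

2004-04-30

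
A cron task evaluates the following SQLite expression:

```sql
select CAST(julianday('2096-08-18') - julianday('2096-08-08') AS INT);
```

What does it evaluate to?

Both dates are in August 2096: 18 − 8 = 10.

10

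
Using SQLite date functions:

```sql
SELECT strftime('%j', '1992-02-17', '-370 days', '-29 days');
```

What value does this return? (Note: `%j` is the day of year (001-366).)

014

First apply '-370 days', '-29 days': 1992-02-17 → 1991-01-14.
Day-of-year for 1991-01-14: days since 1991-01-01 inclusive = 14, zero-padded to 014.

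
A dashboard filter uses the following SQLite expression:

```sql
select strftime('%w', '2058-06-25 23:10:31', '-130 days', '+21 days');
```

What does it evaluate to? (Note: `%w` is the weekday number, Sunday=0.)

First apply '-130 days', '+21 days': 2058-06-25 23:10:31 → 2058-03-08 23:10:31.
2058-03-08 is a Friday; with Sunday=0 that is 5.

5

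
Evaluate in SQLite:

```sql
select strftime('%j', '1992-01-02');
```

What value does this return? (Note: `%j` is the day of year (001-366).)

Day-of-year for 1992-01-02: days since 1992-01-01 inclusive = 2, zero-padded to 002.

002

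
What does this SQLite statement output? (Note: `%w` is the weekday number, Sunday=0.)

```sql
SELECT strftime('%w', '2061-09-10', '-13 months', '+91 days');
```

2

First apply '-13 months', '+91 days': 2061-09-10 → 2060-11-09.
2060-11-09 is a Tuesday; with Sunday=0 that is 2.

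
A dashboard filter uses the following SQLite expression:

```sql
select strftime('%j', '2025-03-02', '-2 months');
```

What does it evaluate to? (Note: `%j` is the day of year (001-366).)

First apply '-2 months': 2025-03-02 → 2025-01-02.
Day-of-year for 2025-01-02: days since 2025-01-01 inclusive = 2, zero-padded to 002.

002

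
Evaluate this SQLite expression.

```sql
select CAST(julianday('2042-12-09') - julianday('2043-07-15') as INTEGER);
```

22 days remain in December 2042 after the 9th (31 − 9).
Full months from January 2043 through June 2043 contribute their day counts.
Then 15 days into July 2043.
Total: 22 + 31 + 28 + 31 + 30 + 31 + 30 + 15 = 218.
The subtraction is earlier − later, so the result is −218 → -218.

-218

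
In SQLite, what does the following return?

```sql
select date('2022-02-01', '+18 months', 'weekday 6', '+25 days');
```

2023-08-30

Adding +18 months to 2022-02-01 gives 2023-08-01.
`weekday 6` advances to the next Saturday; 2023-08-01 is a Tuesday, so it moves forward to 2023-08-05.
Advancing 25 more days within August lands on 2023-08-30.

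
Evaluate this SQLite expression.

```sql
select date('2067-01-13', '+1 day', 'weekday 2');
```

Advancing 1 more day within January lands on 2067-01-14.
`weekday 2` advances to the next Tuesday; 2067-01-14 is a Friday, so it moves forward to 2067-01-18.

2067-01-18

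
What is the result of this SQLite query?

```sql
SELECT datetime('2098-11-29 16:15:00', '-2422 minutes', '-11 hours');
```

2098-11-27 12:53:00

2422 minutes = 40h 22m; -2422 minutes from 2098-11-29 16:15:00 is 2098-11-27 23:53:00 (crosses midnight).
-11 hours from 2098-11-27 23:53:00 is 2098-11-27 12:53:00.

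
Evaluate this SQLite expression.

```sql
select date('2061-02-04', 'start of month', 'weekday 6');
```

2061-02-05

`start of month` rewinds 2061-02-04 to 2061-02-01.
`weekday 6` advances to the next Saturday; 2061-02-01 is a Tuesday, so it moves forward to 2061-02-05.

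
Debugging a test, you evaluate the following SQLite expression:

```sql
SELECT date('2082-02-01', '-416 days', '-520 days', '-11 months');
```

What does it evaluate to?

Applying '-416 days' to 2082-02-01: counting 416 days back gives 2080-12-12.
Applying '-520 days' to 2080-12-12: counting 520 days back gives 2079-07-11.
Adding -11 months to 2079-07-11 gives 2078-08-11.

2078-08-11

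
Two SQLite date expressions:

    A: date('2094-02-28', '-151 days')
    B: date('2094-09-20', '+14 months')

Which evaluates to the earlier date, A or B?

A

A = 2093-09-30.
B = 2095-11-20.
A is earlier.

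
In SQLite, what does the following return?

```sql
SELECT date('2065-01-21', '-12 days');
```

Going back 12 days within January lands on 2065-01-09.

2065-01-09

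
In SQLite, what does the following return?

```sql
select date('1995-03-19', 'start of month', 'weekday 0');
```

1995-03-05

`start of month` rewinds 1995-03-19 to 1995-03-01.
`weekday 0` advances to the next Sunday; 1995-03-01 is a Wednesday, so it moves forward to 1995-03-05.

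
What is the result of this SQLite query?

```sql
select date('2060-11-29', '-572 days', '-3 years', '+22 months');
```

Applying '-572 days' to 2060-11-29: counting 572 days back gives 2059-05-07.
Adding -3 years to 2059-05-07 gives 2056-05-07.
Adding +22 months to 2056-05-07 gives 2058-03-07.

2058-03-07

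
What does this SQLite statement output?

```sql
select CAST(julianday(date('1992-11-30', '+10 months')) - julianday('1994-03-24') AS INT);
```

Adding +10 months to 1992-11-30 gives 1993-09-30.
0 days remain in September 1993 after the 30th (30 − 30).
October 1993: 31 days.
November 1993: 30 days.
December 1993: 31 days.
January 1994: 31 days.
February 1994: 28 days.
Then 24 days into March 1994.
Total: 0 + 31 + 30 + 31 + 31 + 28 + 24 = 175.
The subtraction is earlier − later, so the result is −175 → -175.

-175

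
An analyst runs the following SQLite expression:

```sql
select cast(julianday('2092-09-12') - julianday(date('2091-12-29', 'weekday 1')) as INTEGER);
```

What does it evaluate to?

`weekday 1` advances to the next Monday; 2091-12-29 is a Saturday, so it moves forward to 2091-12-31.
0 days remain in December 2091 after the 31st (31 − 31).
Full months from January 2092 through August 2092 contribute their day counts.
Then 12 days into September 2092.
Total: 0 + 31 + 29 + 31 + 30 + 31 + 30 + 31 + 31 + 12 = 256.

256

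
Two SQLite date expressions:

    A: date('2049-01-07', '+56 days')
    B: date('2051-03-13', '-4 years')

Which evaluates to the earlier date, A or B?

B

A = 2049-03-04.
B = 2047-03-13.
B is earlier.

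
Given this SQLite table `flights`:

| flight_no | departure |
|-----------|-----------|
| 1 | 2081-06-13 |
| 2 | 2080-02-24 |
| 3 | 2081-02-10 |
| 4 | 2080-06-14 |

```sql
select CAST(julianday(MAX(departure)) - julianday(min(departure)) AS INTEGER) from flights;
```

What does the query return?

MIN = 2080-02-24, MAX = 2081-06-13.
5 days remain in February 2080 after the 24th (29 − 24).
Full months from March 2080 through May 2081 contribute their day counts.
Then 13 days into June 2081.
Total: 5 + 31 + 30 + 31 + 30 + 31 + 31 + 30 + 31 + 30 + 31 + 31 + 28 + 31 + 30 + 31 + 13 = 475.

475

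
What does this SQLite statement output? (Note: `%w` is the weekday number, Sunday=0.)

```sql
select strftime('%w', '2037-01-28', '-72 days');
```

1

First apply '-72 days': 2037-01-28 → 2036-11-17.
2036-11-17 is a Monday; with Sunday=0 that is 1.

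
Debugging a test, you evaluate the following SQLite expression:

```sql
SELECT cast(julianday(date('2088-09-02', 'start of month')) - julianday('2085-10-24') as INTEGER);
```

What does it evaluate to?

`start of month` rewinds 2088-09-02 to 2088-09-01.
7 days remain in October 2085 after the 24th (31 − 24).
Full months from November 2085 through August 2088 contribute their day counts.
Then 1 day into September 2088.
Total: 7 + 30 + 31 + 31 + 28 + 31 + 30 + 31 + 30 + 31 + 31 + 30 + 31 + 30 + 31 + 31 + 28 + 31 + 30 + 31 + 30 + 31 + 31 + 30 + 31 + 30 + 31 + 31 + 29 + 31 + 30 + 31 + 30 + 31 + 31 + 1 = 1043.

1043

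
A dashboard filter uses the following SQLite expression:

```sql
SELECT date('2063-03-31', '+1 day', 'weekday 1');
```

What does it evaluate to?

March 2063 has 31 days; 0 remain after the 31st, so 1 days reach 2063-04-01.
`weekday 1` advances to the next Monday; 2063-04-01 is a Sunday, so it moves forward to 2063-04-02.

2063-04-02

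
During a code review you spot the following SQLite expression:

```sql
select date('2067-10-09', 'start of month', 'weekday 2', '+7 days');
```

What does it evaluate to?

2067-10-11

`start of month` rewinds 2067-10-09 to 2067-10-01.
`weekday 2` advances to the next Tuesday; 2067-10-01 is a Saturday, so it moves forward to 2067-10-04.
Advancing 7 more days within October lands on 2067-10-11.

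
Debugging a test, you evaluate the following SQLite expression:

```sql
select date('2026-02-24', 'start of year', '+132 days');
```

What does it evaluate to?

`start of year` rewinds 2026-02-24 to 2026-01-01.
Applying '+132 days' to 2026-01-01: counting 132 days forward gives 2026-05-13.

2026-05-13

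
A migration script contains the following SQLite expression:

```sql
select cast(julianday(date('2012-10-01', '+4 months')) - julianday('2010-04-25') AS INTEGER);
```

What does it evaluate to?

Adding +4 months to 2012-10-01 gives 2013-02-01.
5 days remain in April 2010 after the 25th (30 − 25).
Full months from May 2010 through January 2013 contribute their day counts.
Then 1 day into February 2013.
Total: 5 + 31 + 30 + 31 + 31 + 30 + 31 + 30 + 31 + 31 + 28 + 31 + 30 + 31 + 30 + 31 + 31 + 30 + 31 + 30 + 31 + 31 + 29 + 31 + 30 + 31 + 30 + 31 + 31 + 30 + 31 + 30 + 31 + 31 + 1 = 1013.

1013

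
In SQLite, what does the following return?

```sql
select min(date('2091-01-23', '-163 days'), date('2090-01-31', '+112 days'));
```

2090-05-23

date('2091-01-23', '-163 days') → 2090-08-13.
date('2090-01-31', '+112 days') → 2090-05-23.
Earlier of the two is 2090-05-23.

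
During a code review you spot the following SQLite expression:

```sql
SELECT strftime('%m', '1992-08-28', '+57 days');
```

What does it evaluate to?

First apply '+57 days': 1992-08-28 → 1992-10-24.
`%m` extracts the 2-digit month (01-12): 10.

10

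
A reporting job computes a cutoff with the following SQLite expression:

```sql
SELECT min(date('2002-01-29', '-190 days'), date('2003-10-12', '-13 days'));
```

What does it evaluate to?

2001-07-23

date('2002-01-29', '-190 days') → 2001-07-23.
date('2003-10-12', '-13 days') → 2003-09-29.
Earlier of the two is 2001-07-23.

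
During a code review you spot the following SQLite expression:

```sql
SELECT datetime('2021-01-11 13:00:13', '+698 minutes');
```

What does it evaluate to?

2021-01-12 00:38:13

698 minutes = 11h 38m; +698 minutes from 2021-01-11 13:00:13 is 2021-01-12 00:38:13 (crosses midnight).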